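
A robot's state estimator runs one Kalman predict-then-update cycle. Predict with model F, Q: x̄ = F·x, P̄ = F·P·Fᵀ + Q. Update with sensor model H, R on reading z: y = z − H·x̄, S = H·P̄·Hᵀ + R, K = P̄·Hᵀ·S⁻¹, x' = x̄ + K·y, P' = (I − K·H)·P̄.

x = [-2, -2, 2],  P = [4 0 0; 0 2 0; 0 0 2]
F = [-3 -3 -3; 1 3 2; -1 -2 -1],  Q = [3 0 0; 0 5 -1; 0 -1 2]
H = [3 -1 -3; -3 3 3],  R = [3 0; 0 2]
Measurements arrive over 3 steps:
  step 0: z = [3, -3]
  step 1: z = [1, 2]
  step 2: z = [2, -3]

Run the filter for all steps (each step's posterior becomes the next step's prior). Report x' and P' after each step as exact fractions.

step 0: x' = [71337/26986, -3138/13493, 49165/26986], P' = [94485/26986 3276/13493 85899/26986; 3276/13493 14595/13493 -7287/13493; 85899/26986 -7287/13493 96175/26986]
step 1: x' = [-165779256/303469567, 332998898/303469567, -318892300/303469567], P' = [922700553/303469567 46068945/303469567 848072112/303469567; 46068945/303469567 309000390/303469567 -176782395/303469567; 848072112/303469567 -176782395/303469567 974342739/303469567]
step 2: x' = [5203034583387/8795390065879, -1890637680482/8795390065879, -1173208081314/8795390065879], P' = [26558982052176/8795390065879 1385546452542/8795390065879 24361402420800/8795390065879; 1385546452542/8795390065879 8932590104232/8795390065879 -5055912625722/8795390065879; 24361402420800/8795390065879 -5055912625722/8795390065879 27973197476766/8795390065879]

step 0: x̄ = F·x = [6, -4, 4]
step 0: P̄ = F·P·Fᵀ + Q = [75 -42 30; -42 35 -21; 30 -21 16]
step 0: y = z − H·x̄ = [-7, 15]
step 0: S = H·P̄·Hᵀ + R = [443 -636; -636 974]
step 0: K = P̄·Hᵀ·S⁻¹ = [3201/13493 -3051/26986; 5698/13493 6048/13493; -2709/13493 -6447/26986]
step 0: x' = x̄ + K·y = [71337/26986, -3138/13493, 49165/26986]
step 0: P' = (I − K·H)·P̄ = [94485/26986 3276/13493 85899/26986; 3276/13493 14595/13493 -7287/13493; 85899/26986 -7287/13493 96175/26986]
step 1: x̄ = F·x = [-171339/13493, 150839/26986, -53975/13493]
step 1: P̄ = F·P·Fᵀ + Q = [1730697/13493 -878160/13493 595158/13493; -878160/13493 1084845/26986 -338700/13493; 595158/13493 -338700/13493 250551/13493]
step 1: y = z − H·x̄ = [882009/26986, -1102729/26986]
step 1: S = H·P̄·Hᵀ + R = [21876099/26986 -30438351/26986; -30438351/26986 43474913/26986]
step 1: K = P̄·Hᵀ·S⁻¹ = [59272126/303469567 -42839244/303469567; 119851210/303469567 129223575/303469567; -67343162/303469567 -75767652/303469567]
step 1: x' = x̄ + K·y = [-165779256/303469567, 332998898/303469567, -318892300/303469567]
step 1: P' = (I − K·H)·P̄ = [922700553/303469567 46068945/303469567 848072112/303469567; 46068945/303469567 309000390/303469567 -176782395/303469567; 848072112/303469567 -176782395/303469567 974342739/303469567]
step 2: x̄ = F·x = [455017974/303469567, 195432838/303469567, -181326240/303469567]
step 2: P̄ = F·P·Fᵀ + Q = [33677257755/303469567 -16928902026/303469567 11457143838/303469567; -16928902026/303469567 10665736232/303469567 -6565942234/303469567; 11457143838/303469567 -6565942234/303469567 4913274410/303469567]
step 2: y = z − H·x̄ = [-1106660670/303469567, 412325427/303469567]
step 2: S = H·P̄·Hᵀ + R = [214840104086/303469567 -297438926601/303469567; -297438926601/303469567 424218041879/303469567]
step 2: K = P̄·Hᵀ·S⁻¹ = [1735730813862/8795390065879 -1218049768251/8795390065879; 3463929043520/8795390065879 3736696538952/8795390065879; -1926490847392/8795390065879 -2166176354634/8795390065879]
step 2: x' = x̄ + K·y = [5203034583387/8795390065879, -1890637680482/8795390065879, -1173208081314/8795390065879]
step 2: P' = (I − K·H)·P̄ = [26558982052176/8795390065879 1385546452542/8795390065879 24361402420800/8795390065879; 1385546452542/8795390065879 8932590104232/8795390065879 -5055912625722/8795390065879; 24361402420800/8795390065879 -5055912625722/8795390065879 27973197476766/8795390065879]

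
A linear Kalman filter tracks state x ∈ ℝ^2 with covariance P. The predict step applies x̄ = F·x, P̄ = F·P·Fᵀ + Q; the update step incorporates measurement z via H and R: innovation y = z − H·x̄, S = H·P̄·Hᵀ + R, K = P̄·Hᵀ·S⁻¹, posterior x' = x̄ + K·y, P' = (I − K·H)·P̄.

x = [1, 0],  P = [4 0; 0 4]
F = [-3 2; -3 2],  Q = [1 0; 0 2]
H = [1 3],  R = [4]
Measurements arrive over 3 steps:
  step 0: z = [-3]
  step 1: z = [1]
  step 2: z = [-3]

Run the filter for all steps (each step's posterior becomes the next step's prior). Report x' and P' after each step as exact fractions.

step 0: x' = [-4/5, -71/95], P' = [86/45 -14/45; -14/45 374/855]
step 1: x' = [93137/329969, 81932/329969], P' = [620024/329969 -102100/329969; -102100/329969 144308/329969]
step 2: x' = [-91777076/125711655, -94415671/125711655], P' = [236121406/125711655 -38893054/125711655; -38893054/125711655 54978226/125711655]

step 0: x̄ = F·x = [-3, -3]
step 0: P̄ = F·P·Fᵀ + Q = [53 52; 52 54]
step 0: y = z − H·x̄ = [9]
step 0: S = H·P̄·Hᵀ + R = [855]
step 0: K = P̄·Hᵀ·S⁻¹ = [11/45; 214/855]
step 0: x' = x̄ + K·y = [-4/5, -71/95]
step 0: P' = (I − K·H)·P̄ = [86/45 -14/45; -14/45 374/855]
step 1: x̄ = F·x = [86/95, 86/95]
step 1: P̄ = F·P·Fᵀ + Q = [20249/855 19394/855; 19394/855 21104/855]
step 1: y = z − H·x̄ = [-249/95]
step 1: S = H·P̄·Hᵀ + R = [329969/855]
step 1: K = P̄·Hᵀ·S⁻¹ = [78431/329969; 82706/329969]
step 1: x' = x̄ + K·y = [93137/329969, 81932/329969]
step 1: P' = (I − K·H)·P̄ = [620024/329969 -102100/329969; -102100/329969 144308/329969]
step 2: x̄ = F·x = [-115547/329969, -115547/329969]
step 2: P̄ = F·P·Fᵀ + Q = [7712617/329969 7382648/329969; 7382648/329969 8042586/329969]
step 2: y = z − H·x̄ = [-527719/329969]
step 2: S = H·P̄·Hᵀ + R = [125711655/329969]
step 2: K = P̄·Hᵀ·S⁻¹ = [29860561/125711655; 31510406/125711655]
step 2: x' = x̄ + K·y = [-91777076/125711655, -94415671/125711655]
step 2: P' = (I − K·H)·P̄ = [236121406/125711655 -38893054/125711655; -38893054/125711655 54978226/125711655]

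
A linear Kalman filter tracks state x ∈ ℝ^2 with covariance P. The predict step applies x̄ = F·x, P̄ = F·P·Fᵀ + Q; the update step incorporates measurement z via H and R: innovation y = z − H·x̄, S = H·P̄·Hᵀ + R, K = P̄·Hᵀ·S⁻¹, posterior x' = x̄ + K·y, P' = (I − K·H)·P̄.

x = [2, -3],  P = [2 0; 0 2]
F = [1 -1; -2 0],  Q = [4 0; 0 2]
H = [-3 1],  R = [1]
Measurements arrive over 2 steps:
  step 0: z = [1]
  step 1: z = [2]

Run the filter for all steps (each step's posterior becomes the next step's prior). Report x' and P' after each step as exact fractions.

step 0: x' = [-25/107, 12/107], P' = [72/107 188/107; 188/107 586/107]
step 1: x' = [-2879/5607, 2524/5607], P' = [3538/5607 8716/5607; 8716/5607 25954/5607]

step 0: x̄ = F·x = [5, -4]
step 0: P̄ = F·P·Fᵀ + Q = [8 -4; -4 10]
step 0: y = z − H·x̄ = [20]
step 0: S = H·P̄·Hᵀ + R = [107]
step 0: K = P̄·Hᵀ·S⁻¹ = [-28/107; 22/107]
step 0: x' = x̄ + K·y = [-25/107, 12/107]
step 0: P' = (I − K·H)·P̄ = [72/107 188/107; 188/107 586/107]
step 1: x̄ = F·x = [-37/107, 50/107]
step 1: P̄ = F·P·Fᵀ + Q = [710/107 232/107; 232/107 502/107]
step 1: y = z − H·x̄ = [53/107]
step 1: S = H·P̄·Hᵀ + R = [5607/107]
step 1: K = P̄·Hᵀ·S⁻¹ = [-1898/5607; -194/5607]
step 1: x' = x̄ + K·y = [-2879/5607, 2524/5607]
step 1: P' = (I − K·H)·P̄ = [3538/5607 8716/5607; 8716/5607 25954/5607]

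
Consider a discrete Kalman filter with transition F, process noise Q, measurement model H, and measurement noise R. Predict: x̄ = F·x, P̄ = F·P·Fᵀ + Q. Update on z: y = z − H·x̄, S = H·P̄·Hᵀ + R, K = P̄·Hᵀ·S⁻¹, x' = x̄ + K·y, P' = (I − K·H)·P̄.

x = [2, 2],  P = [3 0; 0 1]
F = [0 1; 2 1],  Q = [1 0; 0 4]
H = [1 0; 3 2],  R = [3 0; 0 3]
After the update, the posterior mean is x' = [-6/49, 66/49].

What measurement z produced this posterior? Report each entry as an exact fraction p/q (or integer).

z = [-2, 2]

x̄ = F·x = [2, 6]
P̄ = F·P·Fᵀ + Q = [2 1; 1 17]
S = H·P̄·Hᵀ + R = [5 8; 8 101]
K = P̄·Hᵀ·S⁻¹ = [46/147 8/147; -65/147 59/147]
x' − x̄ = [-104/49, -228/49] = K·y
y = (KᵀK)⁻¹·Kᵀ·(x' − x̄) = [-4, -16]
z = y + H·x̄ = [-4, -16] + [2, 18] = [-2, 2]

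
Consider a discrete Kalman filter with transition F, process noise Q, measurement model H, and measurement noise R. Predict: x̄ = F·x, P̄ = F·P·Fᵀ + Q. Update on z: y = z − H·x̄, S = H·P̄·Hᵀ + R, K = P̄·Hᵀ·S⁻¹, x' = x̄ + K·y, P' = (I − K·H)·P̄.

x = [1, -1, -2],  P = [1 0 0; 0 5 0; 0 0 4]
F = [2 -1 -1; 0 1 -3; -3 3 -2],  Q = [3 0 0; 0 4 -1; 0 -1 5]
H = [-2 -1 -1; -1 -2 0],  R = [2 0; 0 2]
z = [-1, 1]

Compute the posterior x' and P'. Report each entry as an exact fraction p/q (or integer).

x̄ = F·x = [5, 5, -2]
P̄ = F·P·Fᵀ + Q = [16 7 -13; 7 45 38; -13 38 75]
y = z − H·x̄ = [12, 16]
S = H·P̄·Hᵀ + R = [238 220; 220 226]
K = P̄·Hᵀ·S⁻¹ = [181/1347 -355/1347; -97/898 -291/898; -967/898 691/898]
x' = x̄ + K·y = [3227/1347, -665/449, -1172/449]
P' = (I − K·H)·P̄ = [15608/1347 -2483/449 -8043/449; -2483/449 1387/449 3676/449; -8043/449 3676/449 13377/449]

x' = [3227/1347, -665/449, -1172/449]
P' = [15608/1347 -2483/449 -8043/449; -2483/449 1387/449 3676/449; -8043/449 3676/449 13377/449]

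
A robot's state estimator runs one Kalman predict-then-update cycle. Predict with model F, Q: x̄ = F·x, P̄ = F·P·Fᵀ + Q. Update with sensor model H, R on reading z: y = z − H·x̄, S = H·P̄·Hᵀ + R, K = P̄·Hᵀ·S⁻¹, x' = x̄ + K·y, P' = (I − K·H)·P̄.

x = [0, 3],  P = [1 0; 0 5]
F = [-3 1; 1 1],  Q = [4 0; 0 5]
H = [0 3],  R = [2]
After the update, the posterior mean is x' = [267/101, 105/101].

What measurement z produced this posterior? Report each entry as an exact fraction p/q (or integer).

x̄ = F·x = [3, 3]
P̄ = F·P·Fᵀ + Q = [18 2; 2 11]
S = H·P̄·Hᵀ + R = [101]
K = P̄·Hᵀ·S⁻¹ = [6/101; 33/101]
x' − x̄ = [-36/101, -198/101] = K·y
y = (KᵀK)⁻¹·Kᵀ·(x' − x̄) = [-6]
z = y + H·x̄ = [-6] + [9] = [3]

z = [3]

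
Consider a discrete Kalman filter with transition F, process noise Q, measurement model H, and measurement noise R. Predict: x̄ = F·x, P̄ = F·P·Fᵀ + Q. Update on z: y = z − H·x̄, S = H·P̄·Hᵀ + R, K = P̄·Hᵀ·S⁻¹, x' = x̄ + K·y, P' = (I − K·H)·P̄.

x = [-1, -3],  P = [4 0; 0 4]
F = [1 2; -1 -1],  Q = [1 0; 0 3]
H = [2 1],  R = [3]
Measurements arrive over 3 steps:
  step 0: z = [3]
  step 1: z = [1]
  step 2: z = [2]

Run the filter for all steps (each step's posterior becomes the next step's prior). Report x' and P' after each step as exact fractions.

step 0: x̄ = F·x = [-7, 4]
step 0: P̄ = F·P·Fᵀ + Q = [21 -12; -12 11]
step 0: y = z − H·x̄ = [13]
step 0: S = H·P̄·Hᵀ + R = [50]
step 0: K = P̄·Hᵀ·S⁻¹ = [3/5; -13/50]
step 0: x' = x̄ + K·y = [4/5, 31/50]
step 0: P' = (I − K·H)·P̄ = [3 -21/5; -21/5 381/50]
step 1: x̄ = F·x = [51/25, -71/50]
step 1: P̄ = F·P·Fᵀ + Q = [442/25 -141/25; -141/25 261/50]
step 1: y = z − H·x̄ = [-83/50]
step 1: S = H·P̄·Hᵀ + R = [2819/50]
step 1: K = P̄·Hᵀ·S⁻¹ = [1486/2819; -303/2819]
step 1: x' = x̄ + K·y = [3284/2819, -3500/2819]
step 1: P' = (I − K·H)·P̄ = [5676/2819 -6894/2819; -6894/2819 12879/2819]
step 2: x̄ = F·x = [-3716/2819, 216/2819]
step 2: P̄ = F·P·Fᵀ + Q = [32435/2819 -10752/2819; -10752/2819 13224/2819]
step 2: y = z − H·x̄ = [12854/2819]
step 2: S = H·P̄·Hᵀ + R = [108413/2819]
step 2: K = P̄·Hᵀ·S⁻¹ = [54118/108413; -8280/108413]
step 2: x' = x̄ + K·y = [103856/108413, -29448/108413]
step 2: P' = (I − K·H)·P̄ = [208449/108413 -254544/108413; -254544/108413 484248/108413]

step 0: x' = [4/5, 31/50], P' = [3 -21/5; -21/5 381/50]
step 1: x' = [3284/2819, -3500/2819], P' = [5676/2819 -6894/2819; -6894/2819 12879/2819]
step 2: x' = [103856/108413, -29448/108413], P' = [208449/108413 -254544/108413; -254544/108413 484248/108413]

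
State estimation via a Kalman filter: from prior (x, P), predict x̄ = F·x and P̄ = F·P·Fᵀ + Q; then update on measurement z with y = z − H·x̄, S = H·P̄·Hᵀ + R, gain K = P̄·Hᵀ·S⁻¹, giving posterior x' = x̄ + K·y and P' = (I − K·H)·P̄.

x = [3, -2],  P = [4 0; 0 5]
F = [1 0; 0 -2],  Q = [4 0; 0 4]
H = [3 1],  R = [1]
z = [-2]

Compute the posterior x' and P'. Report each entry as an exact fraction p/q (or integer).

x̄ = F·x = [3, 4]
P̄ = F·P·Fᵀ + Q = [8 0; 0 24]
y = z − H·x̄ = [-15]
S = H·P̄·Hᵀ + R = [97]
K = P̄·Hᵀ·S⁻¹ = [24/97; 24/97]
x' = x̄ + K·y = [-69/97, 28/97]
P' = (I − K·H)·P̄ = [200/97 -576/97; -576/97 1752/97]

x' = [-69/97, 28/97]
P' = [200/97 -576/97; -576/97 1752/97]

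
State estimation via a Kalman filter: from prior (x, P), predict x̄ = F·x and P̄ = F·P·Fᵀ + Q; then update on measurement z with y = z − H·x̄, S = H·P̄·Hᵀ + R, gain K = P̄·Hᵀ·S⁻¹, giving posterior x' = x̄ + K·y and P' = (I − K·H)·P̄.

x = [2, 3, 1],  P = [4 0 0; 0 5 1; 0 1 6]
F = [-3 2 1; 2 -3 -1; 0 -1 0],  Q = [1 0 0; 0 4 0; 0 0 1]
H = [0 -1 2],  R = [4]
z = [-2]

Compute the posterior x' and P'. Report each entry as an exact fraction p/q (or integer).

x' = [-45/41, -156/41, -115/41]
P' = [898/41 -730/41 -279/41; -730/41 1132/41 476/41; -279/41 476/41 230/41]

x̄ = F·x = [1, -6, -3]
P̄ = F·P·Fᵀ + Q = [67 -65 -11; -65 77 16; -11 16 6]
y = z − H·x̄ = [-2]
S = H·P̄·Hᵀ + R = [41]
K = P̄·Hᵀ·S⁻¹ = [43/41; -45/41; -4/41]
x' = x̄ + K·y = [-45/41, -156/41, -115/41]
P' = (I − K·H)·P̄ = [898/41 -730/41 -279/41; -730/41 1132/41 476/41; -279/41 476/41 230/41]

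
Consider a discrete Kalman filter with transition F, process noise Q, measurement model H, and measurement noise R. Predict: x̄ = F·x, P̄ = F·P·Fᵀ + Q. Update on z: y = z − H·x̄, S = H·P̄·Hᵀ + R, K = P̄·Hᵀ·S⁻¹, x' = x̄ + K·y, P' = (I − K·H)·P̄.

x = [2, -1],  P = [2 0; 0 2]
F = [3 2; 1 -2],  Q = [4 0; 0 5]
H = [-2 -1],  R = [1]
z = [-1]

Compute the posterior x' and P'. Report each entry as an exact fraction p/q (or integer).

x̄ = F·x = [4, 4]
P̄ = F·P·Fᵀ + Q = [30 -2; -2 15]
y = z − H·x̄ = [11]
S = H·P̄·Hᵀ + R = [128]
K = P̄·Hᵀ·S⁻¹ = [-29/64; -11/128]
x' = x̄ + K·y = [-63/64, 391/128]
P' = (I − K·H)·P̄ = [119/32 -447/64; -447/64 1799/128]

x' = [-63/64, 391/128]
P' = [119/32 -447/64; -447/64 1799/128]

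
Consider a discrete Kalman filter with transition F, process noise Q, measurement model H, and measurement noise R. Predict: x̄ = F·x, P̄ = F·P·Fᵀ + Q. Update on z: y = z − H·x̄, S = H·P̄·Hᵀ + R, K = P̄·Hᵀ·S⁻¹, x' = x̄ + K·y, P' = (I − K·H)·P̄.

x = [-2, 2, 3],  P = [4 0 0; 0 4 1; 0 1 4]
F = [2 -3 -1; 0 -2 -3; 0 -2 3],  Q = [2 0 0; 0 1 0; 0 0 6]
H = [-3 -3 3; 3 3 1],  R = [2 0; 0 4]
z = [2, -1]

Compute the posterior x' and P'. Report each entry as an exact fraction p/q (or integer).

x' = [-811571/729725, 496543/729725, 36821/145945]
P' = [3978556/729725 -3837973/729725 30559/145945; -3837973/729725 3888909/729725 -472/145945; 30559/145945 -472/145945 10843/29189]

x̄ = F·x = [-13, -13, 5]
P̄ = F·P·Fᵀ + Q = [64 47 5; 47 65 -20; 5 -20 46]
y = z − H·x̄ = [-91, 72]
S = H·P̄·Hᵀ + R = [2693 -1959; -1959 1967]
K = P̄·Hᵀ·S⁻¹ = [18318/729725 143636/729725; -79944/729725 37612/729725; 36192/145945 36119/145945]
x' = x̄ + K·y = [-811571/729725, 496543/729725, 36821/145945]
P' = (I − K·H)·P̄ = [3978556/729725 -3837973/729725 30559/145945; -3837973/729725 3888909/729725 -472/145945; 30559/145945 -472/145945 10843/29189]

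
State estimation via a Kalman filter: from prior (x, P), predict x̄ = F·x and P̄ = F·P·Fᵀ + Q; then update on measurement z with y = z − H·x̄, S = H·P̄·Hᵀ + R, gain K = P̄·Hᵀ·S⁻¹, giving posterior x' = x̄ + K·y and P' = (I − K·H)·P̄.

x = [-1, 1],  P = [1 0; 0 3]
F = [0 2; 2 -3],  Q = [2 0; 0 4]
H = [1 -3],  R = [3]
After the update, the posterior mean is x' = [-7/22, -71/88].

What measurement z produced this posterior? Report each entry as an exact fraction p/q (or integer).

z = [2]

x̄ = F·x = [2, -5]
P̄ = F·P·Fᵀ + Q = [14 -18; -18 35]
S = H·P̄·Hᵀ + R = [440]
K = P̄·Hᵀ·S⁻¹ = [17/110; -123/440]
x' − x̄ = [-51/22, 369/88] = K·y
y = (KᵀK)⁻¹·Kᵀ·(x' − x̄) = [-15]
z = y + H·x̄ = [-15] + [17] = [2]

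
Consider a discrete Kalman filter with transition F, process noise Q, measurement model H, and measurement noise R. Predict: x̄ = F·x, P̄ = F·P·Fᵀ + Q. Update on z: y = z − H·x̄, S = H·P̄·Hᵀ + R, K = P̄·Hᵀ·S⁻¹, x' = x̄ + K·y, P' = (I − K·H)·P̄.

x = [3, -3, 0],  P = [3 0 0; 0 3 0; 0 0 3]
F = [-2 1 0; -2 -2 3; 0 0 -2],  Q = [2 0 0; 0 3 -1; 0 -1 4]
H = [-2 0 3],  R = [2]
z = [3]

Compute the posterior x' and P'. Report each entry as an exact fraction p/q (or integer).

x' = [-708/107, 1035/214, -360/107]
P' = [1241/107 -531/107 816/107; -531/107 6795/214 -377/107; 816/107 -377/107 560/107]

x̄ = F·x = [-9, 0, 0]
P̄ = F·P·Fᵀ + Q = [17 6 0; 6 54 -19; 0 -19 16]
y = z − H·x̄ = [-15]
S = H·P̄·Hᵀ + R = [214]
K = P̄·Hᵀ·S⁻¹ = [-17/107; -69/214; 24/107]
x' = x̄ + K·y = [-708/107, 1035/214, -360/107]
P' = (I − K·H)·P̄ = [1241/107 -531/107 816/107; -531/107 6795/214 -377/107; 816/107 -377/107 560/107]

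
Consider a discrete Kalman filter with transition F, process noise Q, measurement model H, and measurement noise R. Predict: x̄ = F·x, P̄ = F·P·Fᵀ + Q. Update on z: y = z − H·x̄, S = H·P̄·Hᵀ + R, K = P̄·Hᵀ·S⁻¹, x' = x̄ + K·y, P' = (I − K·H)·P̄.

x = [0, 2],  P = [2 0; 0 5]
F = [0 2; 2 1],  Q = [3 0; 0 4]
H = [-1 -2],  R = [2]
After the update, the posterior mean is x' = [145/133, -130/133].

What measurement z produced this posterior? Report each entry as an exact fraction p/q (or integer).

z = [1]

x̄ = F·x = [4, 2]
P̄ = F·P·Fᵀ + Q = [23 10; 10 17]
S = H·P̄·Hᵀ + R = [133]
K = P̄·Hᵀ·S⁻¹ = [-43/133; -44/133]
x' − x̄ = [-387/133, -396/133] = K·y
y = (KᵀK)⁻¹·Kᵀ·(x' − x̄) = [9]
z = y + H·x̄ = [9] + [-8] = [1]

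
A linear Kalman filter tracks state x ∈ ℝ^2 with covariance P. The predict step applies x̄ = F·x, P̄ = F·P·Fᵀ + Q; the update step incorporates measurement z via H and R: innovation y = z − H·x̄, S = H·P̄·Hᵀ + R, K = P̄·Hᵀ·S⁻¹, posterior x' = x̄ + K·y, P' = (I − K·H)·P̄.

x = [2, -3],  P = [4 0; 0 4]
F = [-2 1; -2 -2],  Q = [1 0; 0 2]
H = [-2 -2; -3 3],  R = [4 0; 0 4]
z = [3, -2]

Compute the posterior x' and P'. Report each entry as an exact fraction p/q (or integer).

x' = [-12686/24039, -8582/8013]
P' = [8534/24039 1094/8013; 1094/8013 954/2671]

x̄ = F·x = [-7, 2]
P̄ = F·P·Fᵀ + Q = [21 8; 8 34]
y = z − H·x̄ = [-7, -29]
S = H·P̄·Hᵀ + R = [288 -78; -78 355]
K = P̄·Hᵀ·S⁻¹ = [-5908/24039 -1313/8013; -1978/8013 442/2671]
x' = x̄ + K·y = [-12686/24039, -8582/8013]
P' = (I − K·H)·P̄ = [8534/24039 1094/8013; 1094/8013 954/2671]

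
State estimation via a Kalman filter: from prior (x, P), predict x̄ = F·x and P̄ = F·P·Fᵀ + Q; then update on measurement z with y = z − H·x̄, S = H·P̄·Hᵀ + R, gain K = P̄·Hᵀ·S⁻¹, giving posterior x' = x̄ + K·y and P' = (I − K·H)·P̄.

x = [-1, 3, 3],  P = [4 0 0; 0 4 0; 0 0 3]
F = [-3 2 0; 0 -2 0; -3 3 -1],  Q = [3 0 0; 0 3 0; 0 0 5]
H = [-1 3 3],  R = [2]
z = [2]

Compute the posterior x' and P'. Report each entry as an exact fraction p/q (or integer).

x̄ = F·x = [9, -6, 9]
P̄ = F·P·Fᵀ + Q = [55 -16 60; -16 19 -24; 60 -24 80]
y = z − H·x̄ = [2]
S = H·P̄·Hᵀ + R = [252]
K = P̄·Hᵀ·S⁻¹ = [11/36; 1/252; 3/7]
x' = x̄ + K·y = [173/18, -755/126, 69/7]
P' = (I − K·H)·P̄ = [1133/36 -587/36 27; -587/36 4787/252 -171/7; 27 -171/7 236/7]

x' = [173/18, -755/126, 69/7]
P' = [1133/36 -587/36 27; -587/36 4787/252 -171/7; 27 -171/7 236/7]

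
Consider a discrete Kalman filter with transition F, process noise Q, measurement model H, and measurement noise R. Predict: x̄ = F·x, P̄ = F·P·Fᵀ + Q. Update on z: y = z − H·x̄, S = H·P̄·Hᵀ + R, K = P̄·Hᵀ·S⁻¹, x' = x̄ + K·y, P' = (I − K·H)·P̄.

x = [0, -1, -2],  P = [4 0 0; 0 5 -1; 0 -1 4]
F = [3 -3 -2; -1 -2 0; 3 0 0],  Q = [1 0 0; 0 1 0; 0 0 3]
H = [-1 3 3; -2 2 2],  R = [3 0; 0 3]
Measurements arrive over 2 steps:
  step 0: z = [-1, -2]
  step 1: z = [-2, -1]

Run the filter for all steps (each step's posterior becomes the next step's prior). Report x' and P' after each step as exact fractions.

step 0: x̄ = F·x = [7, 2, 0]
step 0: P̄ = F·P·Fᵀ + Q = [86 14 36; 14 25 -12; 36 -12 39]
step 0: y = z − H·x̄ = [0, 8]
step 0: S = H·P̄·Hᵀ + R = [149 12; 12 107]
step 0: K = P̄·Hᵀ·S⁻¹ = [7712/15799 -11496/15799; 2699/15799 -598/15799; 5031/15799 -3222/15799]
step 0: x' = x̄ + K·y = [18625/15799, 26814/15799, -25776/15799]
step 0: P' = (I − K·H)·P̄ = [37434/15799 5394/15799 14796/15799; 5394/15799 326304/15799 -321807/15799; 14796/15799 -321807/15799 331770/15799]
step 1: x̄ = F·x = [3855/2257, -72253/15799, 55875/15799]
step 1: P̄ = F·P·Fᵀ + Q = [68599/2257 81672/2257 28512/2257; 81672/2257 1380025/15799 -144666/15799; 28512/2257 -144666/15799 384303/15799]
step 1: y = z − H·x̄ = [44521/15799, 70927/15799]
step 1: S = H·P̄·Hᵀ + R = [9174826/15799 3640058/15799; 3640058/15799 1697849/15799]
step 1: K = P̄·Hᵀ·S⁻¹ = [62921141/147316090 -42191811/73658045; 31027703/147316090 24322387/73658045; 7470705/29463218 -7313259/14731609]
step 1: x' = x̄ + K·y = [50101883/147316090, -367897791/147316090, 59588931/29463218]
step 1: P' = (I − K·H)·P̄ = [284244861/147316090 -62909187/147316090 44115723/29463218; -62909187/147316090 2625533109/147316090 -523095027/29463218; 44115723/29463218 -523095027/29463218 545270973/29463218]

step 0: x' = [18625/15799, 26814/15799, -25776/15799], P' = [37434/15799 5394/15799 14796/15799; 5394/15799 326304/15799 -321807/15799; 14796/15799 -321807/15799 331770/15799]
step 1: x' = [50101883/147316090, -367897791/147316090, 59588931/29463218], P' = [284244861/147316090 -62909187/147316090 44115723/29463218; -62909187/147316090 2625533109/147316090 -523095027/29463218; 44115723/29463218 -523095027/29463218 545270973/29463218]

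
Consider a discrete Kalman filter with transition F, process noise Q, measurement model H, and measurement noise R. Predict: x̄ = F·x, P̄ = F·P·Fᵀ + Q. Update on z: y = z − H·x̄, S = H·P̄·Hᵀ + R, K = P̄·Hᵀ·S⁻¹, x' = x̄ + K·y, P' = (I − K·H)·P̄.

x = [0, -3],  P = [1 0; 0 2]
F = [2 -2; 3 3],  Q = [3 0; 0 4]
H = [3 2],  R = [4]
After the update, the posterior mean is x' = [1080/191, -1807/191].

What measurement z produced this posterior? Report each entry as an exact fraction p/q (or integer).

z = [-2]

x̄ = F·x = [6, -9]
P̄ = F·P·Fᵀ + Q = [15 -6; -6 31]
S = H·P̄·Hᵀ + R = [191]
K = P̄·Hᵀ·S⁻¹ = [33/191; 44/191]
x' − x̄ = [-66/191, -88/191] = K·y
y = (KᵀK)⁻¹·Kᵀ·(x' − x̄) = [-2]
z = y + H·x̄ = [-2] + [0] = [-2]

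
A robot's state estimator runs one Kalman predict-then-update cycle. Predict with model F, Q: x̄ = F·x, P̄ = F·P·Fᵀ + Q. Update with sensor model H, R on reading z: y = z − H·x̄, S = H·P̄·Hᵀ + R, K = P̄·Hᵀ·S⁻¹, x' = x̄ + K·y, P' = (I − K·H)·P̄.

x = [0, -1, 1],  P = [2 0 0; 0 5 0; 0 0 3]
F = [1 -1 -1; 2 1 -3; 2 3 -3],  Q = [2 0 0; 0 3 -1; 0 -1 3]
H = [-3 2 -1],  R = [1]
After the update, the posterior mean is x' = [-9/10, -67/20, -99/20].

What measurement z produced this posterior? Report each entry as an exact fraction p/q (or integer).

z = [1]

x̄ = F·x = [0, -4, -6]
P̄ = F·P·Fᵀ + Q = [12 8 -2; 8 43 49; -2 49 83]
S = H·P̄·Hᵀ + R = [60]
K = P̄·Hᵀ·S⁻¹ = [-3/10; 13/60; 7/20]
x' − x̄ = [-9/10, 13/20, 21/20] = K·y
y = (KᵀK)⁻¹·Kᵀ·(x' − x̄) = [3]
z = y + H·x̄ = [3] + [-2] = [1]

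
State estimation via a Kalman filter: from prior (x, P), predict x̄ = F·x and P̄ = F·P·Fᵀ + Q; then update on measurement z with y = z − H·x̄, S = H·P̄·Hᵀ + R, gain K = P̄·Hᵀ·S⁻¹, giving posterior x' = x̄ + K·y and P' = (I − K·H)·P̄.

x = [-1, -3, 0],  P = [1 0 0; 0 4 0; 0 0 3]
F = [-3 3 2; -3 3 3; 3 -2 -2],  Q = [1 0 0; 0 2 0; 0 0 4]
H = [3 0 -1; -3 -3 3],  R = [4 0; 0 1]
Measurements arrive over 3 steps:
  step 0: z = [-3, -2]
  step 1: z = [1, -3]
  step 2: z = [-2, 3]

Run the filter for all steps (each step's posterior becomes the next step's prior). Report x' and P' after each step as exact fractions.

step 0: x̄ = F·x = [-6, -6, 3]
step 0: P̄ = F·P·Fᵀ + Q = [58 63 -45; 63 74 -51; -45 -51 41]
step 0: y = z − H·x̄ = [18, -47]
step 0: S = H·P̄·Hᵀ + R = [837 -1905; -1905 4420]
step 0: K = P̄·Hᵀ·S⁻¹ = [1286/4701 41/7835; -908/4701 -1652/7835; 1007/14103 2909/23505]
step 0: x' = x̄ + K·y = [-10357/7835, 3394/7835, -35998/23505]
step 0: P' = (I − K·H)·P̄ = [5458/7835 2329/7835 23402/23505; 2329/7835 11262/7835 39121/23505; 23402/23505 39121/23505 190478/70515]
step 1: x̄ = F·x = [51763/23505, 1051/1567, -41581/23505]
step 1: P̄ = F·P·Fᵀ + Q = [2375333/70515 188483/4701 -1828901/70515; 188483/4701 81804/1567 -148931/4701; -1828901/70515 -148931/4701 1736402/70515]
step 1: y = z − H·x̄ = [-34673/4701, 85604/7835]
step 1: S = H·P̄·Hᵀ + R = [6873973/14103 -5378741/4701; -5378741/4701 21580972/7835]
step 1: K = P̄·Hᵀ·S⁻¹ = [530047763/2356569953 -35760267/2356569953; -492665730/2356569953 -522862770/2356569953; 10488328/2356569953 215443659/2356569953]
step 1: x' = x̄ + K·y = [889501568/2356569953, -498409449/2356569953, -1892292161/2356569953]
step 1: P' = (I − K·H)·P̄ = [1372345798/2356569953 636420633/2356569953 1996846342/2356569953; 636420633/2356569953 3417791776/2356569953 3879924819/2356569953; 1996846342/2356569953 3879924819/2356569953 5948585714/2356569953]
step 2: x̄ = F·x = [-7948317373/2356569953, -9840609534/2356569953, 7449907924/2356569953]
step 2: P̄ = F·P·Fᵀ + Q = [80403521305/2356569953 95593358211/2356569953 -61942988285/2356569953; 95593358211/2356569953 123801490690/2356569953 -75609470325/2356569953; -61942988285/2356569953 -75609470325/2356569953 58683096806/2356569953]
step 2: y = z − H·x̄ = [26581720137/2356569953, -68646794634/2356569953]
step 2: S = H·P̄·Hᵀ + R = [1163398998073/2356569953 -2730165476457/2356569953; -2730165476457/2356569953 6564974251940/2356569953]
step 2: K = P̄·Hᵀ·S⁻¹ = [17546530666493/78029059994707 -1187169987723/78029059994707; -15766046495142/78029059994707 -17075565068496/78029059994707; 870429012532/78029059994707 7359151942659/78029059994707]
step 2: x' = x̄ + K·y = [-30674816662196/78029059994707, -6263059909776/78029059994707, 42122501202482/78029059994707]
step 2: P' = (I − K·H)·P̄ = [45444387260922/78029059994707 21098375185113/78029059994707 66147039116794/78029059994707; 21098375185113/78029059994707 110952791373626/78029059994707 126359311535907/78029059994707; 66147039116794/78029059994707 126359311535907/78029059994707 194959401300254/78029059994707]

step 0: x' = [-10357/7835, 3394/7835, -35998/23505], P' = [5458/7835 2329/7835 23402/23505; 2329/7835 11262/7835 39121/23505; 23402/23505 39121/23505 190478/70515]
step 1: x' = [889501568/2356569953, -498409449/2356569953, -1892292161/2356569953], P' = [1372345798/2356569953 636420633/2356569953 1996846342/2356569953; 636420633/2356569953 3417791776/2356569953 3879924819/2356569953; 1996846342/2356569953 3879924819/2356569953 5948585714/2356569953]
step 2: x' = [-30674816662196/78029059994707, -6263059909776/78029059994707, 42122501202482/78029059994707], P' = [45444387260922/78029059994707 21098375185113/78029059994707 66147039116794/78029059994707; 21098375185113/78029059994707 110952791373626/78029059994707 126359311535907/78029059994707; 66147039116794/78029059994707 126359311535907/78029059994707 194959401300254/78029059994707]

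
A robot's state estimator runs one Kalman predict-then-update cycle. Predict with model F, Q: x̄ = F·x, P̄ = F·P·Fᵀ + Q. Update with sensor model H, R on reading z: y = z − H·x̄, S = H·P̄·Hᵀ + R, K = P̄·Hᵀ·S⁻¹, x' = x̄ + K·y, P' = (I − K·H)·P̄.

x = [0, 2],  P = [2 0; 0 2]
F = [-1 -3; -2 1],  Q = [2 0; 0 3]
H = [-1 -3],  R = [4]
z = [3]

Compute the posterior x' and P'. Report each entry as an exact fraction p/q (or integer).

x' = [-834/131, 151/131]
P' = [2626/131 -854/131; -854/131 334/131]

x̄ = F·x = [-6, 2]
P̄ = F·P·Fᵀ + Q = [22 -2; -2 13]
y = z − H·x̄ = [3]
S = H·P̄·Hᵀ + R = [131]
K = P̄·Hᵀ·S⁻¹ = [-16/131; -37/131]
x' = x̄ + K·y = [-834/131, 151/131]
P' = (I − K·H)·P̄ = [2626/131 -854/131; -854/131 334/131]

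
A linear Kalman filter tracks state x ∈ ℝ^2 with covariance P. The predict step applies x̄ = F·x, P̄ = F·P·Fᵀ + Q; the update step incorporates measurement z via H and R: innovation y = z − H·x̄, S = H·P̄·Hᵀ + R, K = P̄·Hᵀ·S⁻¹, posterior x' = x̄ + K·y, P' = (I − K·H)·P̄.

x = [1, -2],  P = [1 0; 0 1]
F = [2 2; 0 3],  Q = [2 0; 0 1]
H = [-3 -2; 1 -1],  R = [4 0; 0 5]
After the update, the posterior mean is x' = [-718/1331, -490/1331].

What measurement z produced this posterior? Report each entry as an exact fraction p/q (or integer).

x̄ = F·x = [-2, -6]
P̄ = F·P·Fᵀ + Q = [10 6; 6 10]
S = H·P̄·Hᵀ + R = [206 -4; -4 13]
K = P̄·Hᵀ·S⁻¹ = [-265/1331 328/1331; -255/1331 -488/1331]
x' − x̄ = [1944/1331, 7496/1331] = K·y
y = (KᵀK)⁻¹·Kᵀ·(x' − x̄) = [-16, -7]
z = y + H·x̄ = [-16, -7] + [18, 4] = [2, -3]

z = [2, -3]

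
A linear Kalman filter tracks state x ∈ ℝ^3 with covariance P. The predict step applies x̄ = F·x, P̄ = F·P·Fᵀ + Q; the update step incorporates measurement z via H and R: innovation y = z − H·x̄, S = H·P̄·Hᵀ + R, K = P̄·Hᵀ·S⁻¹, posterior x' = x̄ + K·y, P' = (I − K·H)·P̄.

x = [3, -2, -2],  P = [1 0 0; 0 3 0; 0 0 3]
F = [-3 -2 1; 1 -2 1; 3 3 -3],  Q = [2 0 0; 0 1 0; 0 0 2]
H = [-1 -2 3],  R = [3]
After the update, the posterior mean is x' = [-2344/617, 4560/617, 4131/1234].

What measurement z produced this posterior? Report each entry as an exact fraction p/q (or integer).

z = [-1]

x̄ = F·x = [-7, 5, 9]
P̄ = F·P·Fᵀ + Q = [26 12 -36; 12 17 -24; -36 -24 65]
S = H·P̄·Hᵀ + R = [1234]
K = P̄·Hᵀ·S⁻¹ = [-79/617; -59/617; 279/1234]
x' − x̄ = [1975/617, 1475/617, -6975/1234] = K·y
y = (KᵀK)⁻¹·Kᵀ·(x' − x̄) = [-25]
z = y + H·x̄ = [-25] + [24] = [-1]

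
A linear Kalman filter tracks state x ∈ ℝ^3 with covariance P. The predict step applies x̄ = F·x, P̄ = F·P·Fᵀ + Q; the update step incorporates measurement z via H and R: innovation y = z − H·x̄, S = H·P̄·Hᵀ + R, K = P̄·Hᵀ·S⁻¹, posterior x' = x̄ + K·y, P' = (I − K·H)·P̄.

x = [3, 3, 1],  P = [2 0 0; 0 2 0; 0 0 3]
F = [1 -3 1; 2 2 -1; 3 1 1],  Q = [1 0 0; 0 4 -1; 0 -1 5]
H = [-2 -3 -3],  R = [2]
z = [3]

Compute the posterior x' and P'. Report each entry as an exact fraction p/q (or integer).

x' = [-4945/677, 2052/677, 611/677]
P' = [15672/677 -9439/677 -993/677; -9439/677 8682/677 -2334/677; -993/677 -2334/677 3080/677]

x̄ = F·x = [-5, 11, 13]
P̄ = F·P·Fᵀ + Q = [24 -11 3; -11 23 12; 3 12 28]
y = z − H·x̄ = [65]
S = H·P̄·Hᵀ + R = [677]
K = P̄·Hᵀ·S⁻¹ = [-24/677; -83/677; -126/677]
x' = x̄ + K·y = [-4945/677, 2052/677, 611/677]
P' = (I − K·H)·P̄ = [15672/677 -9439/677 -993/677; -9439/677 8682/677 -2334/677; -993/677 -2334/677 3080/677]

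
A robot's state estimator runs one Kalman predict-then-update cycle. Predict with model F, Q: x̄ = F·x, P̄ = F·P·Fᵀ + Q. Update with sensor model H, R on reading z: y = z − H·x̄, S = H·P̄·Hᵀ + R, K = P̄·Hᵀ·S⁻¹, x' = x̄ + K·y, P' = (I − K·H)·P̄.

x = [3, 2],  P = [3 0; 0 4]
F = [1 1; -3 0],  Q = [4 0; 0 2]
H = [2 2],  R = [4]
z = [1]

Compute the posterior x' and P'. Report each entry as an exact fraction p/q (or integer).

x̄ = F·x = [5, -9]
P̄ = F·P·Fᵀ + Q = [11 -9; -9 29]
y = z − H·x̄ = [9]
S = H·P̄·Hᵀ + R = [92]
K = P̄·Hᵀ·S⁻¹ = [1/23; 10/23]
x' = x̄ + K·y = [124/23, -117/23]
P' = (I − K·H)·P̄ = [249/23 -247/23; -247/23 267/23]

x' = [124/23, -117/23]
P' = [249/23 -247/23; -247/23 267/23]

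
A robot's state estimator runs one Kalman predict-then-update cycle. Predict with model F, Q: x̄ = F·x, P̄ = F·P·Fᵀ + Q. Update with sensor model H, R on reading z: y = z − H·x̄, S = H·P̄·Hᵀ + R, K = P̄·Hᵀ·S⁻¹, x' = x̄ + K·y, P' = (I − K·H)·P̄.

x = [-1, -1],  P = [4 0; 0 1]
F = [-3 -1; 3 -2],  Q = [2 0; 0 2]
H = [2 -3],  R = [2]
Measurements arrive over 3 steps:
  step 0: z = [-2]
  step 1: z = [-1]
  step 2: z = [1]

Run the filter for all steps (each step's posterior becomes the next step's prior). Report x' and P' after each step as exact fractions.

step 0: x̄ = F·x = [4, -1]
step 0: P̄ = F·P·Fᵀ + Q = [39 -34; -34 42]
step 0: y = z − H·x̄ = [-13]
step 0: S = H·P̄·Hᵀ + R = [944]
step 0: K = P̄·Hᵀ·S⁻¹ = [45/236; -97/472]
step 0: x' = x̄ + K·y = [359/236, 789/472]
step 0: P' = (I − K·H)·P̄ = [276/59 353/118; 353/118 503/236]
step 1: x̄ = F·x = [-2943/472, 72/59]
step 1: P̄ = F·P·Fᵀ + Q = [15147/236 -1703/59; -1703/59 987/59]
step 1: y = z − H·x̄ = [3571/236]
step 1: S = H·P̄·Hᵀ + R = [44584/59]
step 1: K = P̄·Hᵀ·S⁻¹ = [25365/89168; -6367/44584]
step 1: x' = x̄ + K·y = [-688683/356672, -167735/178336]
step 1: P' = (I − K·H)·P̄ = [541197/178336 163489/89168; 163489/89168 58741/44584]
step 2: x̄ = F·x = [2401519/356672, -1395109/356672]
step 2: P̄ = F·P·Fᵀ + Q = [7424277/178336 -3419911/178336; -3419911/178336 2243565/178336]
step 2: y = z − H·x̄ = [-8631693/356672]
step 2: S = H·P̄·Hᵀ + R = [91284797/178336]
step 2: K = P̄·Hᵀ·S⁻¹ = [25108287/91284797; -13570517/91284797]
step 2: x' = x̄ + K·y = [6995641/91284797, -28641736/91284797]
step 2: P' = (I − K·H)·P̄ = [265215900/91284797 160071742/91284797; 160071742/91284797 115761506/91284797]

step 0: x' = [359/236, 789/472], P' = [276/59 353/118; 353/118 503/236]
step 1: x' = [-688683/356672, -167735/178336], P' = [541197/178336 163489/89168; 163489/89168 58741/44584]
step 2: x' = [6995641/91284797, -28641736/91284797], P' = [265215900/91284797 160071742/91284797; 160071742/91284797 115761506/91284797]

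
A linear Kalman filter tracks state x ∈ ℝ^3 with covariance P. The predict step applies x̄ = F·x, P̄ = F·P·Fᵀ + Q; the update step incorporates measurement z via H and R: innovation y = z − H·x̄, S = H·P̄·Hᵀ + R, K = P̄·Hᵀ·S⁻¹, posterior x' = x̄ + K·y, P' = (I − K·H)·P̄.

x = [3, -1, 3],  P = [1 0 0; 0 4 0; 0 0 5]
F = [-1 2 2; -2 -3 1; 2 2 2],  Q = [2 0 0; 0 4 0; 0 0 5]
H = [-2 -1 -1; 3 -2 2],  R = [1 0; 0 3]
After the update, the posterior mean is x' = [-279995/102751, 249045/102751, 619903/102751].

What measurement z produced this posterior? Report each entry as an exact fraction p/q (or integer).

z = [-3, -1]

x̄ = F·x = [1, 0, 10]
P̄ = F·P·Fᵀ + Q = [39 -12 34; -12 49 -18; 34 -18 45]
S = H·P̄·Hᵀ + R = [303 -476; -476 1426]
K = P̄·Hᵀ·S⁻¹ = [-21558/102751 15727/205502; -45451/102751 -27421/102751; -13471/102751 11932/102751]
x' − x̄ = [-382746/102751, 249045/102751, -407607/102751] = K·y
y = (KᵀK)⁻¹·Kᵀ·(x' − x̄) = [9, -24]
z = y + H·x̄ = [9, -24] + [-12, 23] = [-3, -1]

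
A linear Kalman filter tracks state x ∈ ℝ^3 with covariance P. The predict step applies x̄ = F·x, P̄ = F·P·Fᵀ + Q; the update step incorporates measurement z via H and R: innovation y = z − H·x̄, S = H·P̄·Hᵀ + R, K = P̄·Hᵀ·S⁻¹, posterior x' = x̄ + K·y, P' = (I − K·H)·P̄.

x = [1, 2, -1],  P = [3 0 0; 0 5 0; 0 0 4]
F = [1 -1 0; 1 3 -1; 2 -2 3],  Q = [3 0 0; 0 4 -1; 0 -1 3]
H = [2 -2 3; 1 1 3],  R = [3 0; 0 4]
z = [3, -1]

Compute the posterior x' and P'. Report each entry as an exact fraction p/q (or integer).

x' = [136377/136552, -117711/136552, -20053/68276]
P' = [766475/136552 249131/136552 -168735/68276; 249131/136552 184319/136552 -42717/68276; -168735/68276 -42717/68276 22520/17069]

x̄ = F·x = [-1, 8, -5]
P̄ = F·P·Fᵀ + Q = [11 -12 16; -12 56 -37; 16 -37 71]
y = z − H·x̄ = [36, 7]
S = H·P̄·Hᵀ + R = [1642 804; 804 560]
K = P̄·Hᵀ·S⁻¹ = [3713/68276 799/136552; -21113/68276 44287/136552; 1517/17069 14697/68276]
x' = x̄ + K·y = [136377/136552, -117711/136552, -20053/68276]
P' = (I − K·H)·P̄ = [766475/136552 249131/136552 -168735/68276; 249131/136552 184319/136552 -42717/68276; -168735/68276 -42717/68276 22520/17069]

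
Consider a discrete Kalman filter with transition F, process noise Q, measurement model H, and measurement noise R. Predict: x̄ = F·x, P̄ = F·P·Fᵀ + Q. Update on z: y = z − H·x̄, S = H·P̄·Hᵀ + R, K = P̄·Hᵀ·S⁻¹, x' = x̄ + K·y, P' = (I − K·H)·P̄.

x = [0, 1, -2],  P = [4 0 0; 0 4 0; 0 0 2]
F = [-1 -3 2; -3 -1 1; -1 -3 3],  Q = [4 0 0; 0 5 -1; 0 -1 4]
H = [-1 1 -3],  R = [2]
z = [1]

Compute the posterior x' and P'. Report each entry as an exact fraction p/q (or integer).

x̄ = F·x = [-7, -3, -9]
P̄ = F·P·Fᵀ + Q = [52 28 52; 28 47 29; 52 29 62]
y = z − H·x̄ = [-30]
S = H·P̄·Hᵀ + R = [741]
K = P̄·Hᵀ·S⁻¹ = [-60/247; -68/741; -11/39]
x' = x̄ + K·y = [71/247, -61/247, -7/13]
P' = (I − K·H)·P̄ = [2044/247 2836/247 16/13; 2836/247 30203/741 383/39; 16/13 383/39 119/39]

x' = [71/247, -61/247, -7/13]
P' = [2044/247 2836/247 16/13; 2836/247 30203/741 383/39; 16/13 383/39 119/39]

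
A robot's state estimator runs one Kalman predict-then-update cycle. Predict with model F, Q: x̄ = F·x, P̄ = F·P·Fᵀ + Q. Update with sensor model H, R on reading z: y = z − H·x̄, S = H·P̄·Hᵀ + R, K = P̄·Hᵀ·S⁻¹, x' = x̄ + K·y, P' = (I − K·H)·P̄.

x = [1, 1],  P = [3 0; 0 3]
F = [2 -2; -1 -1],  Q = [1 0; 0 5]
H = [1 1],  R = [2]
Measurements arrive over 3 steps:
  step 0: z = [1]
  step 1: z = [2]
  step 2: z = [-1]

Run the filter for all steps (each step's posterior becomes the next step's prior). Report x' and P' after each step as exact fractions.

step 0: x̄ = F·x = [0, -2]
step 0: P̄ = F·P·Fᵀ + Q = [25 0; 0 11]
step 0: y = z − H·x̄ = [3]
step 0: S = H·P̄·Hᵀ + R = [38]
step 0: K = P̄·Hᵀ·S⁻¹ = [25/38; 11/38]
step 0: x' = x̄ + K·y = [75/38, -43/38]
step 0: P' = (I − K·H)·P̄ = [325/38 -275/38; -275/38 297/38]
step 1: x̄ = F·x = [118/19, -16/19]
step 1: P̄ = F·P·Fᵀ + Q = [2363/19 -28/19; -28/19 131/19]
step 1: y = z − H·x̄ = [-64/19]
step 1: S = H·P̄·Hᵀ + R = [2476/19]
step 1: K = P̄·Hᵀ·S⁻¹ = [2335/2476; 103/2476]
step 1: x' = x̄ + K·y = [1878/619, -608/619]
step 1: P' = (I − K·H)·P̄ = [20977/2476 -16307/2476; -16307/2476 16513/2476]
step 2: x̄ = F·x = [4972/619, -1270/619]
step 2: P̄ = F·P·Fᵀ + Q = [70723/619 -2232/619; -2232/619 4314/619]
step 2: y = z − H·x̄ = [-4321/619]
step 2: S = H·P̄·Hᵀ + R = [71811/619]
step 2: K = P̄·Hᵀ·S⁻¹ = [68491/71811; 694/23937]
step 2: x' = x̄ + K·y = [98699/71811, -53956/23937]
step 2: P' = (I − K·H)·P̄ = [626288/71811 -163102/23937; -163102/23937 54830/7979]

step 0: x' = [75/38, -43/38], P' = [325/38 -275/38; -275/38 297/38]
step 1: x' = [1878/619, -608/619], P' = [20977/2476 -16307/2476; -16307/2476 16513/2476]
step 2: x' = [98699/71811, -53956/23937], P' = [626288/71811 -163102/23937; -163102/23937 54830/7979]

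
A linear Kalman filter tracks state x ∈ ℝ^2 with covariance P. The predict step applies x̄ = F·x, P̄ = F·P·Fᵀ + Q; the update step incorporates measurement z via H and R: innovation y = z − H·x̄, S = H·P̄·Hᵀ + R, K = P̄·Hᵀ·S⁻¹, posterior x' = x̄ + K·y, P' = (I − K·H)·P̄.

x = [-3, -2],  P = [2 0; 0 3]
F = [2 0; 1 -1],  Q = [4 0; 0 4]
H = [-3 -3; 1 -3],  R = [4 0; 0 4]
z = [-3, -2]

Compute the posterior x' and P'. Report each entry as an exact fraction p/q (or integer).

x' = [-12/1823, 3063/3646]
P' = [852/1823 -268/1823; -268/1823 478/1823]

x̄ = F·x = [-6, -1]
P̄ = F·P·Fᵀ + Q = [12 4; 4 9]
y = z − H·x̄ = [-24, 1]
S = H·P̄·Hᵀ + R = [265 69; 69 73]
K = P̄·Hᵀ·S⁻¹ = [-438/1823 414/1823; -315/3646 -851/3646]
x' = x̄ + K·y = [-12/1823, 3063/3646]
P' = (I − K·H)·P̄ = [852/1823 -268/1823; -268/1823 478/1823]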